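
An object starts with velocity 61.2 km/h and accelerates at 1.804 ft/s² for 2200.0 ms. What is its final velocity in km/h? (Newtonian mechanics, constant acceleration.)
v = v₀ + at (with unit conversion) = 65.55 km/h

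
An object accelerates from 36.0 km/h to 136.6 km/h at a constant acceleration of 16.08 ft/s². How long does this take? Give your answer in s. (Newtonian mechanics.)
t = (v - v₀)/a (with unit conversion) = 5.702 s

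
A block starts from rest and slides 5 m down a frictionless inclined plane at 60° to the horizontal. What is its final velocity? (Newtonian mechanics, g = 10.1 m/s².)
a = g sin(θ) = 10.1 × sin(60°) = 8.75 m/s²
v = √(2ad) = √(2 × 8.75 × 5) = 9.35 m/s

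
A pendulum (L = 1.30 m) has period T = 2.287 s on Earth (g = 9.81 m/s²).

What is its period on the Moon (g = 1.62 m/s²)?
T = 2π√(L/g), so T_moon/T_earth = √(g_earth/g_moon)
T_moon = 2π√(1.3/1.62) = 5.629 s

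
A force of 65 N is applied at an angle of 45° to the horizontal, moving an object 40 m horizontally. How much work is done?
W = Fd cosθ = 65×40×cos(45°) = 1838.5 J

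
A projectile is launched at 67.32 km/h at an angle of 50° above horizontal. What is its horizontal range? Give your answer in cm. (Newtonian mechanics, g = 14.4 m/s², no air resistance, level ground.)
R = v₀² sin(2θ) / g (with unit conversion) = 2392.0 cm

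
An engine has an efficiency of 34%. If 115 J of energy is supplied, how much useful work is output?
W_out = η × W_in = 0.34 × 115 = 39.1 J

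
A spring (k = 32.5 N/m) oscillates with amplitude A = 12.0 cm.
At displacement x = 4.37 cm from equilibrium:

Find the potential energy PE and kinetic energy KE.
E_total = ½kA² = ½×32.5×(0.12)² = 0.234 J
PE = ½kx² = ½×32.5×(0.0437)² = 0.03103 J
KE = E_total − PE = 0.203 J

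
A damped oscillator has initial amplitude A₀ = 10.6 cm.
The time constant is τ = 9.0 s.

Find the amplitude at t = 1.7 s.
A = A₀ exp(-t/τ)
A = A₀ exp(−t/τ) = 10.6×exp(−1.7/9.0) = 8.776 cm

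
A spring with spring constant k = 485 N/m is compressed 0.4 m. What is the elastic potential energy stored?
PE = ½kx² = ½×485×0.4² = 38.8 J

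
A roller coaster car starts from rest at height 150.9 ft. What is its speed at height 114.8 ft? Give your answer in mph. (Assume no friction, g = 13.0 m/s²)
mgh₁ = ½mv₂² + mgh₂ → v₂ = √(2g(h₁−h₂)) = √(2×13.0×(45.99−34.99)) = 16.91 m/s = 37.84 mph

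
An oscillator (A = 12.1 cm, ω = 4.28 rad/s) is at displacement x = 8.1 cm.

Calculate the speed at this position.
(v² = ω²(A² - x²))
v = ω√(A² − x²) = 4.28×√(0.121² − 0.081²) = 0.3847 m/s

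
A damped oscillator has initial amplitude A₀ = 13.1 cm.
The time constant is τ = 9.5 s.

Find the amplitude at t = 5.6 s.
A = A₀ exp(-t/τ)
A = A₀ exp(−t/τ) = 13.1×exp(−5.6/9.5) = 7.266 cm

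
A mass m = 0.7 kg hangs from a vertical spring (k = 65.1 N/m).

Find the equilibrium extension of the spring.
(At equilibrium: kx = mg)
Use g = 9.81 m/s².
x_eq = mg/k = 0.7×9.81/65.1 = 0.1055 m = 10.55 cm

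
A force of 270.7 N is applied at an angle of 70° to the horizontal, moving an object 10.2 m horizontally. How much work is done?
W = Fd cosθ = 270.7×10.2×cos(70°) = 944.37 J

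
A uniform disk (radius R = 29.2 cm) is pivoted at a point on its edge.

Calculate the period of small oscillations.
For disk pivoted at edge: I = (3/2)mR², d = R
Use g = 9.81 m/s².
I/m = (3/2)R² = 0.1279 m²; d = R = 0.292 m
T = 2π√((3/2)R²/(gR)) = 2π√(3R/(2g)) = 1.328 s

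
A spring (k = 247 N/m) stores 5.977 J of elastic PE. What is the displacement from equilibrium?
PE = ½kx² → x = √(2PE/k) = √(2×5.977/247) = 0.22 m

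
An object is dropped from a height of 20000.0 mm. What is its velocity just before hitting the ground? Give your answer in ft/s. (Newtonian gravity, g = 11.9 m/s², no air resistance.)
v = √(2gh) (with unit conversion) = 71.58 ft/s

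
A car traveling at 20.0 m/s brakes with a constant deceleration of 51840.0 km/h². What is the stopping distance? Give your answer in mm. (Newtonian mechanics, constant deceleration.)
d = v₀² / (2a) (with unit conversion) = 50000.0 mm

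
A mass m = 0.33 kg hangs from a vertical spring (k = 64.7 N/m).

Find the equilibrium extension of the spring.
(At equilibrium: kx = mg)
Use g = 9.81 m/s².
x_eq = mg/k = 0.33×9.81/64.7 = 0.05004 m = 5.004 cm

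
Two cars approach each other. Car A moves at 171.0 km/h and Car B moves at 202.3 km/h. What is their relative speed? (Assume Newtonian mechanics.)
v_rel = v_A + v_B = 171.0 + 202.3 = 373.3 km/h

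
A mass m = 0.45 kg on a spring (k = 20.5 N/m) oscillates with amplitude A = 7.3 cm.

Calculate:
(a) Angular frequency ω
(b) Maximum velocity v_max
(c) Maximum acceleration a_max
ω = √(k/m) = √(20.5/0.45) = 6.749 rad/s
v_max = ωA = 6.749×0.073 = 0.4927 m/s
a_max = ω²A = 6.749²×0.073 = 3.326 m/s²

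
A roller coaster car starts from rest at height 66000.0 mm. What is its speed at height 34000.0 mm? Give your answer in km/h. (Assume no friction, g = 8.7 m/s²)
mgh₁ = ½mv₂² + mgh₂ → v₂ = √(2g(h₁−h₂)) = √(2×8.7×(66−34)) = 23.6 m/s = 84.95 km/h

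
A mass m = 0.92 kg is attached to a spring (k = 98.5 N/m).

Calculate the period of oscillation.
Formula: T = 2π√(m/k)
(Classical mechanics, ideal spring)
T = 2π√(m/k) = 2π√(0.92/98.5) = 0.6072 s; f = 1/T = 1.647 Hz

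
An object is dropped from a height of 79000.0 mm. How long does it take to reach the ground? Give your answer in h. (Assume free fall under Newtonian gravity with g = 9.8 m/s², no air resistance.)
t = √(2h/g) (with unit conversion) = 0.001115 h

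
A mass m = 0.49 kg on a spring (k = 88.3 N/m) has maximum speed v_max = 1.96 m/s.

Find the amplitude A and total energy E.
½mv²_max = ½kA² → A = v_max√(m/k) = 1.96×√(0.49/88.3) = 0.146 m = 14.6 cm
E = ½mv²_max = ½×0.49×1.96² = 0.9412 J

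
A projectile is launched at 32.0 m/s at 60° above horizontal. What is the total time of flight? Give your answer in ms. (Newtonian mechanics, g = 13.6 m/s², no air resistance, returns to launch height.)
T = 2v₀sin(θ)/g (with unit conversion) = 4075.0 ms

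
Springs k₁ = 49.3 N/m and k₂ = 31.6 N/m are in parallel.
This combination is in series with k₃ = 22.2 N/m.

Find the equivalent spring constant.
k₁₂ = k₁ + k₂ = 80.9 N/m (parallel)
1/k_eq = 1/k₁₂ + 1/k₃ → k_eq = 17.42 N/m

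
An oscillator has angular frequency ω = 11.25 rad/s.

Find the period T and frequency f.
T = 2π/ω = 2π/11.25 = 0.5585 s; f = ω/2π = 1.79 Hz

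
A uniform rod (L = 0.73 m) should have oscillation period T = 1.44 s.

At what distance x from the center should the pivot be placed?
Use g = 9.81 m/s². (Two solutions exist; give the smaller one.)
T = 2π√((L²/12 + x²)/(gx)). Let c = T²g/(4π²) = 0.5153.
x² − cx + L²/12 = 0 → x = (c − √(c² − L²/3))/2 = 0.1094 m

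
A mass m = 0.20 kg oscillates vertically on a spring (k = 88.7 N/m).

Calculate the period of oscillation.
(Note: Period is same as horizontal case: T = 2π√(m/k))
T = 2π√(m/k) = 2π√(0.2/88.7) = 0.2984 s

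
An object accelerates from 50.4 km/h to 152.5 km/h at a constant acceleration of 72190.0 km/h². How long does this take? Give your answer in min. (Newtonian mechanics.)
t = (v - v₀)/a (with unit conversion) = 0.08486 min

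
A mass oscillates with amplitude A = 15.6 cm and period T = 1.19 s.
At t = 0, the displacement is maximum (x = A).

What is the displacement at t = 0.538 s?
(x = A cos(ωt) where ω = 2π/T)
ω = 2π/T = 2π/1.19 = 5.28 rad/s
x = A cos(ωt) = 15.6×cos(5.28×0.538) = -14.9 cm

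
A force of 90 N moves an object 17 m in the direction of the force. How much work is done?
W = Fd = 90×17 = 1530.0 J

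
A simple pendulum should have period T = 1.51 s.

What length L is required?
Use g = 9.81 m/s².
T = 2π√(L/g) → L = g(T/2π)² = 9.81×(1.51/2π)² = 0.5666 m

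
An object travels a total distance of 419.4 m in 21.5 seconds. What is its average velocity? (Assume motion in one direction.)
v_avg = Δd / Δt = 419.4 / 21.5 = 19.51 m/s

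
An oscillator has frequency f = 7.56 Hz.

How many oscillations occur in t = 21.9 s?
n = f×t = 7.56×21.9 = 165.6 oscillations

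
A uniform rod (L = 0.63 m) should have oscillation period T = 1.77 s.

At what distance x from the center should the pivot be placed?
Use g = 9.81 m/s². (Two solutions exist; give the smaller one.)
T = 2π√((L²/12 + x²)/(gx)). Let c = T²g/(4π²) = 0.7785.
x² − cx + L²/12 = 0 → x = (c − √(c² − L²/3))/2 = 0.0451 m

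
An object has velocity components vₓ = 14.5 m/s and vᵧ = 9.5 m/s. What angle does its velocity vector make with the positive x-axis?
θ = arctan(vᵧ/vₓ) = arctan(9.5/14.5) = 33.23°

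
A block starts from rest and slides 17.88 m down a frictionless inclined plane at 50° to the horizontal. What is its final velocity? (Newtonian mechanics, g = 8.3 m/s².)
a = g sin(θ) = 8.3 × sin(50°) = 6.36 m/s²
v = √(2ad) = √(2 × 6.36 × 17.88) = 15.08 m/s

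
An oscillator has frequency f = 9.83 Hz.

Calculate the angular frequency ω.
ω = 2πf = 2π×9.83 = 61.76 rad/s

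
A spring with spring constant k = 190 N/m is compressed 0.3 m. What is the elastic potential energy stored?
PE = ½kx² = ½×190×0.3² = 8.55 J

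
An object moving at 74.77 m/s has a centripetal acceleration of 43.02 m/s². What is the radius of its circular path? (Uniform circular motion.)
r = v²/a_c = 74.77²/43.02 = 129.95 m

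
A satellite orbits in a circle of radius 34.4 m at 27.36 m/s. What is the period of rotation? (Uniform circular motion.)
T = 2πr/v = 2π×34.4/27.36 = 7.9 s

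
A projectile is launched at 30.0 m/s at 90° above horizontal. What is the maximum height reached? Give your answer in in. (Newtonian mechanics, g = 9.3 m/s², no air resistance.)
H = v₀²sin²(θ)/(2g) (with unit conversion) = 1905.0 in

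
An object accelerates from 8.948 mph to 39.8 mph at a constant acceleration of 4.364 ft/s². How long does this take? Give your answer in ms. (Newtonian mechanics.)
t = (v - v₀)/a (with unit conversion) = 10370.0 ms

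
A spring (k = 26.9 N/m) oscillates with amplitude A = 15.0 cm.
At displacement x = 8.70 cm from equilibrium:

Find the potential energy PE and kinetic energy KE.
E_total = ½kA² = ½×26.9×(0.15)² = 0.3026 J
PE = ½kx² = ½×26.9×(0.087)² = 0.1018 J
KE = E_total − PE = 0.2008 J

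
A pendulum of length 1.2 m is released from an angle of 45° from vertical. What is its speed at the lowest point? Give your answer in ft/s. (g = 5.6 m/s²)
h = L(1 − cosθ) = 1.2×(1 − cos45°) = 0.3515 m
v = √(2gh) = √(2×5.6×0.3515) = 1.984 m/s = 6.509 ft/s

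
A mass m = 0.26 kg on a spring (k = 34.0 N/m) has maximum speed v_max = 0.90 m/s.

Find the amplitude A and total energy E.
½mv²_max = ½kA² → A = v_max√(m/k) = 0.9×√(0.26/34.0) = 0.0787 m = 7.87 cm
E = ½mv²_max = ½×0.26×0.9² = 0.1053 J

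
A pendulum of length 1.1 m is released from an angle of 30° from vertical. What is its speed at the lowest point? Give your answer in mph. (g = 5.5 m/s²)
h = L(1 − cosθ) = 1.1×(1 − cos30°) = 0.1474 m
v = √(2gh) = √(2×5.5×0.1474) = 1.273 m/s = 2.848 mph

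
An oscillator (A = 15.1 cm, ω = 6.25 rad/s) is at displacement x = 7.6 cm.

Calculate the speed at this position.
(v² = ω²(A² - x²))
v = ω√(A² − x²) = 6.25×√(0.151² − 0.076²) = 0.8155 m/s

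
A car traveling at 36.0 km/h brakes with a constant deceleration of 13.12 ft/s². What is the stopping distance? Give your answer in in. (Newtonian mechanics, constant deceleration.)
d = v₀² / (2a) (with unit conversion) = 492.3 in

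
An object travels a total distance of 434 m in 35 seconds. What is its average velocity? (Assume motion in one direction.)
v_avg = Δd / Δt = 434 / 35 = 12.4 m/s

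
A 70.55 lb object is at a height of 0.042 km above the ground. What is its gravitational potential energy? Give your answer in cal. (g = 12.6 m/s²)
PE = mgh = 32 kg × 12.6 m/s² × 42 m = 1.693e+04 J = 4048.0 cal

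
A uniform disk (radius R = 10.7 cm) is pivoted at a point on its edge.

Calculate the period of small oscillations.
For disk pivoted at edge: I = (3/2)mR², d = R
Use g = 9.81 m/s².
I/m = (3/2)R² = 0.01717 m²; d = R = 0.107 m
T = 2π√((3/2)R²/(gR)) = 2π√(3R/(2g)) = 0.8037 s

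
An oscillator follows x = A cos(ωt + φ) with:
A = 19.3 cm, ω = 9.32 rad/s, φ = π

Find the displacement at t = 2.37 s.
x = A cos(ωt + φ) = 19.3×cos(9.32×2.37 + π) = 19.21 cm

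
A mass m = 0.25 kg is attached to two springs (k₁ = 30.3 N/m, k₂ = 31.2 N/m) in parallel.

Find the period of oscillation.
k_eq = k₁+k₂ = 61.5 N/m
T = 2π√(m/k_eq) = 2π√(0.25/61.5) = 0.4006 s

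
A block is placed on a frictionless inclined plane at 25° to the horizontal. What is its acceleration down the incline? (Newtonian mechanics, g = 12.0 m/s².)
a = g sin(θ) = 12.0 × sin(25°) = 12.0 × 0.4226 = 5.07 m/s²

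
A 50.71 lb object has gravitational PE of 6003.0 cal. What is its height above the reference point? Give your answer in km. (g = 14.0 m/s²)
PE = mgh → h = PE/(mg) = 2.512e+04 J / (23 kg × 14.0 m/s²) = 78 m = 0.078 km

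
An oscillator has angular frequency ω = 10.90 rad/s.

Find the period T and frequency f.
T = 2π/ω = 2π/10.9 = 0.5764 s; f = ω/2π = 1.735 Hz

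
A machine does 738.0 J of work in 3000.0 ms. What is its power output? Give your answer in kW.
P = W/t = 738 J / 3 s = 246 W = 0.246 kW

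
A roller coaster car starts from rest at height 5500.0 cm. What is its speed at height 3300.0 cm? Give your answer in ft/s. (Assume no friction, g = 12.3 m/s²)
mgh₁ = ½mv₂² + mgh₂ → v₂ = √(2g(h₁−h₂)) = √(2×12.3×(55−33)) = 23.26 m/s = 76.32 ft/s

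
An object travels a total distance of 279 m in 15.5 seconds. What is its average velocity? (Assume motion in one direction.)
v_avg = Δd / Δt = 279 / 15.5 = 18.0 m/s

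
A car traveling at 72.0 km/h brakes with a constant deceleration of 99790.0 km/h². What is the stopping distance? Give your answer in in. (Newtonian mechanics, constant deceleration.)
d = v₀² / (2a) (with unit conversion) = 1023.0 in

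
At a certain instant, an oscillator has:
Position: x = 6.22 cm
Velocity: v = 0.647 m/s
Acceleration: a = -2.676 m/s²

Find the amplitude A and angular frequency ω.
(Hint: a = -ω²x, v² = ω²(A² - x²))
a = −ω²x → ω = √(|a|/x) = √(2.676/0.0622) = 6.559 rad/s
v² = ω²(A² − x²) → A = √(x² + v²/ω²) = √(0.0622² + 0.647²/6.559²) = 0.1166 m = 11.66 cm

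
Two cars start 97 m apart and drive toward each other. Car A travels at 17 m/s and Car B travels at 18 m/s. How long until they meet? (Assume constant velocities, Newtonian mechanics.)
Combined speed: v_combined = 17 + 18 = 35 m/s
Time to meet: t = d/35 = 97/35 = 2.77 s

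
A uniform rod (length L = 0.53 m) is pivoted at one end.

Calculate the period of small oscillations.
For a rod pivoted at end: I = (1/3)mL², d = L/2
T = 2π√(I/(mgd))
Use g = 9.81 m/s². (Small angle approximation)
I/m = (1/3)L² = 0.09363 m²; d = L/2 = 0.265 m
T = 2π√(I/(mgd)) = 2π√(0.09363/(9.81×0.265)) = 1.192 s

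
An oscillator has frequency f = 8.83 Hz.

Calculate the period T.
T = 1/f = 1/8.83 = 0.1133 s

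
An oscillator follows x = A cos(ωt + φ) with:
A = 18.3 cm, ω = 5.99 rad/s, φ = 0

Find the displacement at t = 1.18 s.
x = A cos(ωt + φ) = 18.3×cos(5.99×1.18 + 0) = 12.95 cm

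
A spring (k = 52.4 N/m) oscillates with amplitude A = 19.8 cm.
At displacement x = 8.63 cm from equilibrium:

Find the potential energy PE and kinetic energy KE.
E_total = ½kA² = ½×52.4×(0.198)² = 1.027 J
PE = ½kx² = ½×52.4×(0.0863)² = 0.1951 J
KE = E_total − PE = 0.832 J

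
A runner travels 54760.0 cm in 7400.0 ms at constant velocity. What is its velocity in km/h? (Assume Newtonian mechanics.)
v = d/t (with unit conversion) = 266.4 km/h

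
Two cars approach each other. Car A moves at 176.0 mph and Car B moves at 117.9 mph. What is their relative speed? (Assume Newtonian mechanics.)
v_rel = v_A + v_B = 176.0 + 117.9 = 293.9 mph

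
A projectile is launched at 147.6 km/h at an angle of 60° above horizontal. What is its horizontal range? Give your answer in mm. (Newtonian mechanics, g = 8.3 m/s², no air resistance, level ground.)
R = v₀² sin(2θ) / g (with unit conversion) = 175400.0 mm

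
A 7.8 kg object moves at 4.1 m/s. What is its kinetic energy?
KE = ½mv² = ½×7.8×4.1² = 65.559 J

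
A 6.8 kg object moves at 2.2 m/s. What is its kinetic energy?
KE = ½mv² = ½×6.8×2.2² = 16.456 J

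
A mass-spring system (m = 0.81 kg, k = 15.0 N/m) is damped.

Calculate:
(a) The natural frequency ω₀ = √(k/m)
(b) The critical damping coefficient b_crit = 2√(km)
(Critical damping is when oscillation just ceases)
ω₀ = √(k/m) = √(15.0/0.81) = 4.303 rad/s
b_crit = 2√(km) = 2√(15.0×0.81) = 6.971 kg/s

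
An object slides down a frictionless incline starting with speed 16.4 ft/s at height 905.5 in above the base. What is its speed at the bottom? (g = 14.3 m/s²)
½mv₀² + mgh = ½mv² → v = √(v₀² + 2gh) = √(4.999² + 2×14.3×23) = 26.13 m/s = 85.73 ft/s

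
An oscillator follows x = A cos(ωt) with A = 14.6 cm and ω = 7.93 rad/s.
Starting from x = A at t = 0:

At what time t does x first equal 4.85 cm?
cos(ωt) = x/A = 4.85/14.6 = 0.3322
ωt = arccos(0.3322) = 1.232 rad
t = 1.232/7.93 = 0.1554 s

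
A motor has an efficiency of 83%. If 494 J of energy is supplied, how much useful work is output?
W_out = η × W_in = 0.83 × 494 = 410.02 J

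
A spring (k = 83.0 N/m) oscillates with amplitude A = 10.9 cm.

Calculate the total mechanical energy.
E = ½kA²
E = ½kA² = ½×83.0×(0.109)² = 0.4931 J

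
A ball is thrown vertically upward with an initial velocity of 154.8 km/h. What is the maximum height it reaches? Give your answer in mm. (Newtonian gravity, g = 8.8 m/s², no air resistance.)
h_max = v₀²/(2g) (with unit conversion) = 105100.0 mm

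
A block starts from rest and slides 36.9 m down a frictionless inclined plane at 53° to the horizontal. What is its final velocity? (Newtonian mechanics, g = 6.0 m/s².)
a = g sin(θ) = 6.0 × sin(53°) = 4.79 m/s²
v = √(2ad) = √(2 × 4.79 × 36.9) = 18.81 m/s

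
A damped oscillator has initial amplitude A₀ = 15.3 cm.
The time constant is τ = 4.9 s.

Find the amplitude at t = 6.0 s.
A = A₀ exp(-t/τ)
A = A₀ exp(−t/τ) = 15.3×exp(−6.0/4.9) = 4.497 cm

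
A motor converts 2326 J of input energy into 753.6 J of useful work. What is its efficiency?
η = W_out/W_in = 753.6/2326 = 0.324 = 32.4%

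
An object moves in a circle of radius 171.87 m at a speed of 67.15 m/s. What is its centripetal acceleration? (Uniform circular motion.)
a_c = v²/r = 67.15²/171.87 = 4509.12/171.87 = 26.24 m/s²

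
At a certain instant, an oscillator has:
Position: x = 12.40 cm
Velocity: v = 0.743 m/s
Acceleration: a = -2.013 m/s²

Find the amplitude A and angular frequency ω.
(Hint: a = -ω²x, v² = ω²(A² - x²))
a = −ω²x → ω = √(|a|/x) = √(2.013/0.124) = 4.029 rad/s
v² = ω²(A² − x²) → A = √(x² + v²/ω²) = √(0.124² + 0.743²/4.029²) = 0.2222 m = 22.22 cm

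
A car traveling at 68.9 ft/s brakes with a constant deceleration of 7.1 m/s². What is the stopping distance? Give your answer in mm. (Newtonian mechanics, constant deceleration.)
d = v₀² / (2a) (with unit conversion) = 31060.0 mm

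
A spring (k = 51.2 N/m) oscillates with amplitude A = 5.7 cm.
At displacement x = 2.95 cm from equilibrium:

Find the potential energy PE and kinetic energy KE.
E_total = ½kA² = ½×51.2×(0.057)² = 0.08317 J
PE = ½kx² = ½×51.2×(0.0295)² = 0.02228 J
KE = E_total − PE = 0.0609 J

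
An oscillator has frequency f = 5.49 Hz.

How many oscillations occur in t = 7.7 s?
n = f×t = 5.49×7.7 = 42.27 oscillations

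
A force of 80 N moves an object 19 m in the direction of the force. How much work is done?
W = Fd = 80×19 = 1520.0 J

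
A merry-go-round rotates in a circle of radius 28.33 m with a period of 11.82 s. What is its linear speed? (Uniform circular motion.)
v = 2πr/T = 2π×28.33/11.82 = 15.06 m/s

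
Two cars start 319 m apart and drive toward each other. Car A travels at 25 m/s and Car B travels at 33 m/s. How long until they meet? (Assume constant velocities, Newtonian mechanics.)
Combined speed: v_combined = 25 + 33 = 58 m/s
Time to meet: t = d/58 = 319/58 = 5.5 s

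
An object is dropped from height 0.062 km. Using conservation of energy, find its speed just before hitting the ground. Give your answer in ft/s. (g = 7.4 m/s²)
mgh = ½mv² → v = √(2gh) = √(2×7.4×62) = 30.29 m/s = 99.38 ft/s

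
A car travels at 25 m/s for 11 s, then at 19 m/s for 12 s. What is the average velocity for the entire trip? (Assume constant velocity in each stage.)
d₁ = v₁t₁ = 25 × 11 = 275 m
d₂ = v₂t₂ = 19 × 12 = 228 m
d_total = 503 m, t_total = 23 s
v_avg = d_total/t_total = 503/23 = 21.87 m/s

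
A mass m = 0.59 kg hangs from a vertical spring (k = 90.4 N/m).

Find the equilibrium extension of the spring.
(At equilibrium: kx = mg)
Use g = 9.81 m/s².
x_eq = mg/k = 0.59×9.81/90.4 = 0.06403 m = 6.403 cm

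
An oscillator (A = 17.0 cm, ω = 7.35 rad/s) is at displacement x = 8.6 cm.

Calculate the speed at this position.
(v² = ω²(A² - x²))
v = ω√(A² − x²) = 7.35×√(0.17² − 0.086²) = 1.078 m/s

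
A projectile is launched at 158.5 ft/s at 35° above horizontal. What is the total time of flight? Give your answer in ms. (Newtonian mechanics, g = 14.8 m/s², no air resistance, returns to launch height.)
T = 2v₀sin(θ)/g (with unit conversion) = 3745.0 ms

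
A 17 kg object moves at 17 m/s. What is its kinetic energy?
KE = ½mv² = ½×17×17² = 2456.5 J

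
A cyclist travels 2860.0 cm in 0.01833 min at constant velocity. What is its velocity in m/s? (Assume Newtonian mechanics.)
v = d/t (with unit conversion) = 26.0 m/s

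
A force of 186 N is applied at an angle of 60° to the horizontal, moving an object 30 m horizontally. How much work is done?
W = Fd cosθ = 186×30×cos(60°) = 2790.0 J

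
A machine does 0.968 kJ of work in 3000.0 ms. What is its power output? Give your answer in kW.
P = W/t = 968 J / 3 s = 322.7 W = 0.3227 kW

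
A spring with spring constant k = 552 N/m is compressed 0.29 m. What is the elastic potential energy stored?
PE = ½kx² = ½×552×0.29² = 23.21 J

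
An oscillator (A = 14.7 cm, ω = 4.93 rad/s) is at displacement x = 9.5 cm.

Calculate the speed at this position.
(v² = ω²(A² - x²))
v = ω√(A² − x²) = 4.93×√(0.147² − 0.095²) = 0.553 m/s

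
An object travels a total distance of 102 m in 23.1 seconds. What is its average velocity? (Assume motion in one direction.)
v_avg = Δd / Δt = 102 / 23.1 = 4.42 m/s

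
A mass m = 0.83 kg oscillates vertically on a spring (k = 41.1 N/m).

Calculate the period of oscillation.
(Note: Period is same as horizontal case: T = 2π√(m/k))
T = 2π√(m/k) = 2π√(0.83/41.1) = 0.8929 s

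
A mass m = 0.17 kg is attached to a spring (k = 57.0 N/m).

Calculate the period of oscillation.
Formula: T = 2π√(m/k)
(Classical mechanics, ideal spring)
T = 2π√(m/k) = 2π√(0.17/57.0) = 0.3431 s; f = 1/T = 2.914 Hz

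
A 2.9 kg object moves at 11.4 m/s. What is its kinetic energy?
KE = ½mv² = ½×2.9×11.4² = 188.442 J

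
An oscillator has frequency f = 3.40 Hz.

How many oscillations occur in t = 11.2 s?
n = f×t = 3.4×11.2 = 38.08 oscillations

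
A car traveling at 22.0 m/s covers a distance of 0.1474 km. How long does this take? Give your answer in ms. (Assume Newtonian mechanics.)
t = d/v (with unit conversion) = 6700.0 ms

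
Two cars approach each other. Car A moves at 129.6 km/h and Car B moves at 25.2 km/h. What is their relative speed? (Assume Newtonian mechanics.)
v_rel = v_A + v_B = 129.6 + 25.2 = 154.8 km/h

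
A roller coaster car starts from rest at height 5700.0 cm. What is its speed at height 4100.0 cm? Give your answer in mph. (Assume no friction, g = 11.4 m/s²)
mgh₁ = ½mv₂² + mgh₂ → v₂ = √(2g(h₁−h₂)) = √(2×11.4×(57−41)) = 19.1 m/s = 42.72 mph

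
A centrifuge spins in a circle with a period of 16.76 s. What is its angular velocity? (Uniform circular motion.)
ω = 2π/T = 2π/16.76 = 0.3749 rad/s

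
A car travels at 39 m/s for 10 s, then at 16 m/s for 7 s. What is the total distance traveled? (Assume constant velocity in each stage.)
d₁ = v₁t₁ = 39 × 10 = 390 m
d₂ = v₂t₂ = 16 × 7 = 112 m
d_total = 390 + 112 = 502 m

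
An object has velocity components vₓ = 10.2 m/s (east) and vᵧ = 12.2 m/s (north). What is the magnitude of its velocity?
|v| = √(vₓ² + vᵧ²) = √(10.2² + 12.2²) = √(252.88) = 15.9 m/s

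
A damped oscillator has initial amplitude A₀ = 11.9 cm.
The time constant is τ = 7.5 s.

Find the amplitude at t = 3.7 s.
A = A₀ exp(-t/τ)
A = A₀ exp(−t/τ) = 11.9×exp(−3.7/7.5) = 7.266 cm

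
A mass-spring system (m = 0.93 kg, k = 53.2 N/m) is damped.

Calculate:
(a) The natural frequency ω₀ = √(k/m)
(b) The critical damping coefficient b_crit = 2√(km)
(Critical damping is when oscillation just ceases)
ω₀ = √(k/m) = √(53.2/0.93) = 7.563 rad/s
b_crit = 2√(km) = 2√(53.2×0.93) = 14.07 kg/s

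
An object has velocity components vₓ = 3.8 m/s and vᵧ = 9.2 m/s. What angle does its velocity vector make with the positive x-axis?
θ = arctan(vᵧ/vₓ) = arctan(9.2/3.8) = 67.56°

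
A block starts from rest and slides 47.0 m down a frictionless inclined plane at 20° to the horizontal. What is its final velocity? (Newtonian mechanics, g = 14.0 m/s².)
a = g sin(θ) = 14.0 × sin(20°) = 4.79 m/s²
v = √(2ad) = √(2 × 4.79 × 47.0) = 21.22 m/s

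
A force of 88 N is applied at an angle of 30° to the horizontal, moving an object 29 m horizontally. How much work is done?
W = Fd cosθ = 88×29×cos(30°) = 2210.1 J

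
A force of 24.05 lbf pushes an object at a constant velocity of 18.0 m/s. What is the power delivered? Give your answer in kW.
P = Fv = 107 N × 18 m/s = 1926 W = 1.926 kW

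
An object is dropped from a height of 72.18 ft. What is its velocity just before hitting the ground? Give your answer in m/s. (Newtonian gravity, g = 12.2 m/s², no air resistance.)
v = √(2gh) (with unit conversion) = 23.17 m/s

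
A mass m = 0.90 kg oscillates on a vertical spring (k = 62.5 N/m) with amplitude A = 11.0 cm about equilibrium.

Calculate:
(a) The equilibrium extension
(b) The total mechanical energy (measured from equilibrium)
x_eq = mg/k = 0.9×9.81/62.5 = 0.1413 m = 14.13 cm
E = ½kA² = ½×62.5×(0.11)² = 0.3781 J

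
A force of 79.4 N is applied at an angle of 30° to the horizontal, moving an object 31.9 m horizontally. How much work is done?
W = Fd cosθ = 79.4×31.9×cos(30°) = 2193.5 J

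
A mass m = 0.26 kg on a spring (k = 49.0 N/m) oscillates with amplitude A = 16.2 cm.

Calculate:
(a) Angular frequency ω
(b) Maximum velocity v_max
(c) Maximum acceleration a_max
ω = √(k/m) = √(49.0/0.26) = 13.73 rad/s
v_max = ωA = 13.73×0.162 = 2.224 m/s
a_max = ω²A = 13.73²×0.162 = 30.53 m/s²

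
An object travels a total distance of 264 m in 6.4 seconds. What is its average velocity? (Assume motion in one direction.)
v_avg = Δd / Δt = 264 / 6.4 = 41.25 m/s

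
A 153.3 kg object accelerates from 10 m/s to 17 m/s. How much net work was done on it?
W_net = ΔKE = ½m(v₂² − v₁²) = ½×153.3×(17² − 10²) = 14486.85 J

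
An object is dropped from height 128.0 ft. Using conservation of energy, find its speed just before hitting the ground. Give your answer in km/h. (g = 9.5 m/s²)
mgh = ½mv² → v = √(2gh) = √(2×9.5×39.01) = 27.23 m/s = 98.01 km/h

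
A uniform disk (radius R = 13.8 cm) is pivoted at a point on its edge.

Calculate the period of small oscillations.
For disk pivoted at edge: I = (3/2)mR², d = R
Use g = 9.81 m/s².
I/m = (3/2)R² = 0.02857 m²; d = R = 0.138 m
T = 2π√((3/2)R²/(gR)) = 2π√(3R/(2g)) = 0.9127 s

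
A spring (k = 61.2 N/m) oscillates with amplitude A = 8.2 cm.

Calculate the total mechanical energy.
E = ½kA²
E = ½kA² = ½×61.2×(0.082)² = 0.2058 J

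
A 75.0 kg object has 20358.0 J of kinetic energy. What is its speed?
KE = ½mv² → v = √(2KE/m) = √(2×20358.0/75.0) = 23.3 m/s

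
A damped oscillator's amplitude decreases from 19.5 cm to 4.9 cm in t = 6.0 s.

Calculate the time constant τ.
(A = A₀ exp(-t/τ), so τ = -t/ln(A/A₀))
A/A₀ = 4.9/19.5 = 0.2513; ln(A/A₀) = -1.381
τ = −t/ln(A/A₀) = −6.0/-1.381 = 4.344 s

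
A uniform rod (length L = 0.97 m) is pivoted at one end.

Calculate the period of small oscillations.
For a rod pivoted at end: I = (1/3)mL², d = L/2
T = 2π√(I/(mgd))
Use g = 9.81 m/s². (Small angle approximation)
I/m = (1/3)L² = 0.3136 m²; d = L/2 = 0.485 m
T = 2π√(I/(mgd)) = 2π√(0.3136/(9.81×0.485)) = 1.613 s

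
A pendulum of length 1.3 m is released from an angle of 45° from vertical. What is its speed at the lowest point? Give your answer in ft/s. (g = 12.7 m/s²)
h = L(1 − cosθ) = 1.3×(1 − cos45°) = 0.3808 m
v = √(2gh) = √(2×12.7×0.3808) = 3.11 m/s = 10.2 ft/s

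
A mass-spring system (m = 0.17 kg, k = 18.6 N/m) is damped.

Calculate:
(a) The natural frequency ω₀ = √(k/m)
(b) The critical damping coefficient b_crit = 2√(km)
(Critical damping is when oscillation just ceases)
ω₀ = √(k/m) = √(18.6/0.17) = 10.46 rad/s
b_crit = 2√(km) = 2√(18.6×0.17) = 3.556 kg/s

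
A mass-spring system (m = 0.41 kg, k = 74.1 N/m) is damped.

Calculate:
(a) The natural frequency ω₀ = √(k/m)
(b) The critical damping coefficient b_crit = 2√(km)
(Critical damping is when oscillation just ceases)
ω₀ = √(k/m) = √(74.1/0.41) = 13.44 rad/s
b_crit = 2√(km) = 2√(74.1×0.41) = 11.02 kg/s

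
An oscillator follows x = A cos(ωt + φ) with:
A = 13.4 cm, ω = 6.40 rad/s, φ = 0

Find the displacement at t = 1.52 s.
x = A cos(ωt + φ) = 13.4×cos(6.4×1.52 + 0) = -12.79 cm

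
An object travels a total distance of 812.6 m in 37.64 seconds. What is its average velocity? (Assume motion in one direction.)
v_avg = Δd / Δt = 812.6 / 37.64 = 21.59 m/s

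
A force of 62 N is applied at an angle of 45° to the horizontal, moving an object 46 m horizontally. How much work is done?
W = Fd cosθ = 62×46×cos(45°) = 2016.7 J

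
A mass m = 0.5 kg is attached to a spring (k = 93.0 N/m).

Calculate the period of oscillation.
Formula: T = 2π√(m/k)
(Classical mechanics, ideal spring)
T = 2π√(m/k) = 2π√(0.5/93.0) = 0.4607 s; f = 1/T = 2.171 Hz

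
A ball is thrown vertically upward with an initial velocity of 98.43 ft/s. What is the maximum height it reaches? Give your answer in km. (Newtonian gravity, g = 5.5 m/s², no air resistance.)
h_max = v₀²/(2g) (with unit conversion) = 0.08183 km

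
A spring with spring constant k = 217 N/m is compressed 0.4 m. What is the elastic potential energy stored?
PE = ½kx² = ½×217×0.4² = 17.36 J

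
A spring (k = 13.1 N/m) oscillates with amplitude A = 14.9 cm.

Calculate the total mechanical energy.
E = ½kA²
E = ½kA² = ½×13.1×(0.149)² = 0.1454 J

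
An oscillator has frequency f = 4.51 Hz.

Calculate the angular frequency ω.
ω = 2πf = 2π×4.51 = 28.34 rad/s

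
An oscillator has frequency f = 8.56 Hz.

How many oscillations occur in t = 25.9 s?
n = f×t = 8.56×25.9 = 221.7 oscillations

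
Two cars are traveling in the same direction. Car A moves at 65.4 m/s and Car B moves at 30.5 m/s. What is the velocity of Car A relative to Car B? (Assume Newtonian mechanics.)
v_rel = v_A - v_B = 65.4 - 30.5 = 34.9 m/s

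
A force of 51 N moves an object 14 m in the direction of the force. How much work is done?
W = Fd = 51×14 = 714.0 J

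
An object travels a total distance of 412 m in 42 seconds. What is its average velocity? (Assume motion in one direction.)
v_avg = Δd / Δt = 412 / 42 = 9.81 m/s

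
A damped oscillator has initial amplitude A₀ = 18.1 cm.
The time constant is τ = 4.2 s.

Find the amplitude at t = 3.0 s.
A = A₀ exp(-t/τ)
A = A₀ exp(−t/τ) = 18.1×exp(−3.0/4.2) = 8.861 cm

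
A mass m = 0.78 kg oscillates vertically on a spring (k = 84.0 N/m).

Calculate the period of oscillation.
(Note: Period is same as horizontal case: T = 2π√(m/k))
T = 2π√(m/k) = 2π√(0.78/84.0) = 0.6055 s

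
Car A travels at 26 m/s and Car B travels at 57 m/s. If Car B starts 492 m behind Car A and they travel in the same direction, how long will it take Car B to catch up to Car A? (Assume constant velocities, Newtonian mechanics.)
Relative speed: v_rel = 57 - 26 = 31 m/s
Time to catch: t = d₀/v_rel = 492/31 = 15.87 s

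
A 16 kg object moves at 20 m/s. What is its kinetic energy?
KE = ½mv² = ½×16×20² = 3200.0 J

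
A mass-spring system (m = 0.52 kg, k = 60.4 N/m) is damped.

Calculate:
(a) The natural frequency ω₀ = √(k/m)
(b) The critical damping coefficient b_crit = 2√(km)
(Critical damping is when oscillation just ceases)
ω₀ = √(k/m) = √(60.4/0.52) = 10.78 rad/s
b_crit = 2√(km) = 2√(60.4×0.52) = 11.21 kg/s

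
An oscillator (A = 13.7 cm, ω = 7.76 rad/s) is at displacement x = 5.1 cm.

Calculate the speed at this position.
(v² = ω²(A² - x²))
v = ω√(A² − x²) = 7.76×√(0.137² − 0.051²) = 0.9867 m/s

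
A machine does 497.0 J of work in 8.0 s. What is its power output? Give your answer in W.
P = W/t = 497 J / 8 s = 62.12 W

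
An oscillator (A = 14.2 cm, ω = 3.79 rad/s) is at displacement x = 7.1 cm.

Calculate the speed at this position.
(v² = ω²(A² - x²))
v = ω√(A² − x²) = 3.79×√(0.142² − 0.071²) = 0.4661 m/s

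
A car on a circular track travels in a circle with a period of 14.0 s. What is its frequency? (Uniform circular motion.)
f = 1/T = 1/14.0 = 0.0714 Hz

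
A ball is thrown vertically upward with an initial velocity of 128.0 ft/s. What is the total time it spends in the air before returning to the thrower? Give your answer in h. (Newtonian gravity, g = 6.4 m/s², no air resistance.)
t_total = 2v₀/g (with unit conversion) = 0.003387 h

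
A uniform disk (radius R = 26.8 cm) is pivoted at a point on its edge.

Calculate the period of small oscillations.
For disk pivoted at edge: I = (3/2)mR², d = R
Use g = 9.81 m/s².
I/m = (3/2)R² = 0.1077 m²; d = R = 0.268 m
T = 2π√((3/2)R²/(gR)) = 2π√(3R/(2g)) = 1.272 s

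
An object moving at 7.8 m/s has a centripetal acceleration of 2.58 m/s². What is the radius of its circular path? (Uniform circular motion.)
r = v²/a_c = 7.8²/2.58 = 23.58 m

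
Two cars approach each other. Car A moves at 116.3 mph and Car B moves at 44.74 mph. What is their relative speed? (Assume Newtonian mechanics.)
v_rel = v_A + v_B = 116.3 + 44.74 = 161.0 mph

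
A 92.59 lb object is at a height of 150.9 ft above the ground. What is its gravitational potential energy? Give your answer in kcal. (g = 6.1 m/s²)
PE = mgh = 42 kg × 6.1 m/s² × 45.99 m = 1.178e+04 J = 2.816 kcal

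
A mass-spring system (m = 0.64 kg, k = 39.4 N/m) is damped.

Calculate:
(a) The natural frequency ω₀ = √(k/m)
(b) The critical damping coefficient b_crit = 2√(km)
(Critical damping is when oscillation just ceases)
ω₀ = √(k/m) = √(39.4/0.64) = 7.846 rad/s
b_crit = 2√(km) = 2√(39.4×0.64) = 10.04 kg/s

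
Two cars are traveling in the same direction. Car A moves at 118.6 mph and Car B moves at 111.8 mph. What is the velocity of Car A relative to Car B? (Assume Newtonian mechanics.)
v_rel = v_A - v_B = 118.6 - 111.8 = 6.8 mph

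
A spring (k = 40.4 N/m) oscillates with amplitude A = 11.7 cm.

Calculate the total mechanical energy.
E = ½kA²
E = ½kA² = ½×40.4×(0.117)² = 0.2765 J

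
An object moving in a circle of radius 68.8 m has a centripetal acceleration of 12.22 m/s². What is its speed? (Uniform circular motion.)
v = √(a_c × r) = √(12.22 × 68.8) = 29.0 m/s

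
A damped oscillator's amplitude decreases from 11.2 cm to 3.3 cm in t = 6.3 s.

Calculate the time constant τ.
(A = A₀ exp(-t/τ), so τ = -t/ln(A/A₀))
A/A₀ = 3.3/11.2 = 0.2946; ln(A/A₀) = -1.222
τ = −t/ln(A/A₀) = −6.3/-1.222 = 5.156 s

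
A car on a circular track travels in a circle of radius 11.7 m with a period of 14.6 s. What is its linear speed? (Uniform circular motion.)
v = 2πr/T = 2π×11.7/14.6 = 5.04 m/s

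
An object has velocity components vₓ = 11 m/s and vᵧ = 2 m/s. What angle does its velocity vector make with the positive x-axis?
θ = arctan(vᵧ/vₓ) = arctan(2/11) = 10.3°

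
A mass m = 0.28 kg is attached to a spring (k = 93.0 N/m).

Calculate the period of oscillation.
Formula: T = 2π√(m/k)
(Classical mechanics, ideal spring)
T = 2π√(m/k) = 2π√(0.28/93.0) = 0.3448 s; f = 1/T = 2.901 Hz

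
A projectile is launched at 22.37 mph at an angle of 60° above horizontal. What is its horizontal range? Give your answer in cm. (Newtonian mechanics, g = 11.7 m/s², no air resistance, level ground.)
R = v₀² sin(2θ) / g (with unit conversion) = 740.2 cm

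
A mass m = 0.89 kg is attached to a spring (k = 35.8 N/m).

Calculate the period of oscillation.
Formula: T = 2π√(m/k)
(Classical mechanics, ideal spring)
T = 2π√(m/k) = 2π√(0.89/35.8) = 0.9907 s; f = 1/T = 1.009 Hz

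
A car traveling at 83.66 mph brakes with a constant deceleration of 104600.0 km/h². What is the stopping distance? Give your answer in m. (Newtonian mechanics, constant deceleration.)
d = v₀² / (2a) (with unit conversion) = 86.65 m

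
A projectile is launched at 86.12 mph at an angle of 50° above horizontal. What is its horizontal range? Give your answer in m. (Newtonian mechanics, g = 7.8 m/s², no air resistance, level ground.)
R = v₀² sin(2θ) / g (with unit conversion) = 187.1 m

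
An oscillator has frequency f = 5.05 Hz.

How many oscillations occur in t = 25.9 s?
n = f×t = 5.05×25.9 = 130.8 oscillations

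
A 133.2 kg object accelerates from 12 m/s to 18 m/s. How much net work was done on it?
W_net = ΔKE = ½m(v₂² − v₁²) = ½×133.2×(18² − 12²) = 11988.0 J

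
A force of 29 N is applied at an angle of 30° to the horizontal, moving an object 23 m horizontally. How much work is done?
W = Fd cosθ = 29×23×cos(30°) = 577.64 J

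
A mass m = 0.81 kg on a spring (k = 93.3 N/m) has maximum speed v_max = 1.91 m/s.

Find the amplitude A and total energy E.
½mv²_max = ½kA² → A = v_max√(m/k) = 1.91×√(0.81/93.3) = 0.178 m = 17.8 cm
E = ½mv²_max = ½×0.81×1.91² = 1.477 J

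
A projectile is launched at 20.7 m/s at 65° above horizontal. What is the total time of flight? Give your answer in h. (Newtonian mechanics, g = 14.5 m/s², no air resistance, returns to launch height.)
T = 2v₀sin(θ)/g (with unit conversion) = 0.0007188 h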